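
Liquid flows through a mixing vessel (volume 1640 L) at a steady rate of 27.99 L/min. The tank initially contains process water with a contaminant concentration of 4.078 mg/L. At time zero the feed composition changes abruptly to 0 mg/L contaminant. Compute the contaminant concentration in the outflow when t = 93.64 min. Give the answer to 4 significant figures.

Accumulation = in − out for the solute gives V dC/dt = Q(C_in − C).
So dC/dt = (C_in − C)/τ with τ = V/Q = 1640/27.99 = 58.5924 min.
Solution: C(t) = C_in + (C₀ − C_in) e^(−t/τ).
C(93.64) = 0 + (4.078 − 0)·e^(−93.64/58.5924) = 0 + (4.07800)·0.202268 = 0.824850 mg/L.

0.8248 mg/L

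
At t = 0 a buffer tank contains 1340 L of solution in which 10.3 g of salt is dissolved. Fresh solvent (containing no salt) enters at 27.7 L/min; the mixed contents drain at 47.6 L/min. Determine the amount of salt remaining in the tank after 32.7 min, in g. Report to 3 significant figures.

Total volume: dV/dt = Q_in − Q_out = -19.900 L/min, so V(t) = 1340 − 19.900 t and V(32.7) = 689.27 L.
No salt enters, so dm/dt = −Q_out · (m/V).
Separate: dm/m = −Q_out dt/V(t) ⇒ ln(m/m₀) = −(Q_out/(Q_in−Q_out)) ln(V/V₀).
m = m₀ (V₀/V)^(Q_out/(Q_in−Q_out)) = 10.3 × (1340/689.27)^(-2.3920) = 2.1001 g.

2.10 g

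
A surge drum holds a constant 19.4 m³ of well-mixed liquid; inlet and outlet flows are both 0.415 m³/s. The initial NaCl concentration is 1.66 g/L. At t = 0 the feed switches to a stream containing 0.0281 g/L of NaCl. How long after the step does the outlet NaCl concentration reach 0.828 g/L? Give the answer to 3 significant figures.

33.3 s

Species balance: V dC/dt = Q(C_in − C) ⇒ τ = V/Q = 46.747 s.
C(t) = C_in + (C₀ − C_in) e^(−t/τ). Set C = 0.828 and solve for t:
e^(−t/τ) = (C − C_in)/(C₀ − C_in) = (0.828 − 0.0281)/(1.66 − 0.0281) = 0.49016
t = −τ ln(…) = 46.747 × 0.71301 = 33.331 s.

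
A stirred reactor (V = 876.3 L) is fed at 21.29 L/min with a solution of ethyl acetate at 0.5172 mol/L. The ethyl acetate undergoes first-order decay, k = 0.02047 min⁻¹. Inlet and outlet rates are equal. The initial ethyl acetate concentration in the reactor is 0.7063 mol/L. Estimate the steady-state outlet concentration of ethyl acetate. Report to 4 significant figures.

0.2807 mol/L

V dC/dt = Q(C_in − C) − k V C.
Steady state (dC/dt = 0): C_ss = Q C_in/(Q + kV) = C_in/(1 + kV/Q).
C_ss = 21.29·0.5172/(21.29 + 0.02047·876.3) = 11.0112/39.2279 = 0.280698 mol/L.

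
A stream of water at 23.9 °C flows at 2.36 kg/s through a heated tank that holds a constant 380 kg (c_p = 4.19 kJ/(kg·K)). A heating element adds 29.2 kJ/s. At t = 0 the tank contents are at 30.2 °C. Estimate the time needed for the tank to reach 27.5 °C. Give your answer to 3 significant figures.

M c_p dT/dt = ṁ c_p (T_in − T) + Q̇.
τ = M/ṁ = 161.02 s; T_ss = T_in + Q̇/(ṁ c_p) = 26.853 °C.
T(t) = T_ss + (T₀ − T_ss) e^(−t/τ). Set T = 27.5:
e^(−t/τ) = (27.5 − 26.853)/(30.2 − 26.853) = 0.19332
t = −161.02 · ln(0.19332) = 264.62 s.

265 s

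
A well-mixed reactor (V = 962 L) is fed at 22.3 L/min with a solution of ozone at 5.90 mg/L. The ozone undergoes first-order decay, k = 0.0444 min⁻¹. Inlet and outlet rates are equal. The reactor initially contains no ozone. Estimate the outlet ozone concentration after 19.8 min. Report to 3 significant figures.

V dC/dt = Q(C_in − C) − k V C.
dC/dt = (Q/V) C_in − (Q/V + k) C; effective rate a = Q/V + k = 0.023181 + 0.0444 = 0.067581 min⁻¹.
C_ss = Q C_in/(Q + kV) = 2.0238 mg/L; C(t) = C_ss + (C₀ − C_ss) e^(−a t).
C(19.8) = 2.0238 + (-2.0238)·e^(−0.067581·19.8) = 2.0238 + (-2.0238)·0.26234 = 1.4928 mg/L.

1.49 mg/L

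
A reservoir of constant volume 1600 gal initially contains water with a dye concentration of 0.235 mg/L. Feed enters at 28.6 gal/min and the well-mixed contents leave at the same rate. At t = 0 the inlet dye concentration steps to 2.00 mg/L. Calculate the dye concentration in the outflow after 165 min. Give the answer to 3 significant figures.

Species balance on the tank: V dC/dt = Q(C_in − C).
Time constant τ = V/Q = 1600/28.6 = 55.944 min.
This is linear first-order; C(t) = C_in + (C₀ − C_in) e^(−t/τ).
C(165) = 2.00 + (0.235 − 2.00)·e^(−165/55.944) = 2.00 + (-1.7650)·0.052372 = 1.9076 mg/L.

1.91 mg/L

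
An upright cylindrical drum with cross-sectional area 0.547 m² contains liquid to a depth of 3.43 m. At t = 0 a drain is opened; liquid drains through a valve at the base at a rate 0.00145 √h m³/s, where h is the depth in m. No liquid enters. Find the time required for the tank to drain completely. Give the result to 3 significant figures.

With no inflow, A dh/dt = −0.00145 √h.
∫ h^(−1/2) dh = −(0.00145/A) ∫ dt, giving 2√h = 2√h₀ − (0.00145/A) t.
Tank is empty when √h = 0: t_empty = 2A√h₀/0.00145.
t_empty = 2·0.547·√3.43/0.00145 = 1.0940·1.8520/0.00145 = 1397.3 s.

1400 s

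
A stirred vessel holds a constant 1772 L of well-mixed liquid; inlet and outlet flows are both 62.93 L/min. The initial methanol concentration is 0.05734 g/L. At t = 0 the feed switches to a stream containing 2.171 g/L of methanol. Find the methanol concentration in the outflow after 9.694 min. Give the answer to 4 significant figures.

0.6730 g/L

Unsteady species balance (constant V, well mixed): V dC/dt = Q(C_in − C).
So dC/dt = (C_in − C)/τ with τ = V/Q = 1772/62.93 = 28.1583 min.
Integrating: C(t) = C_in + (C₀ − C_in) e^(−t/τ).
C(9.694) = 2.171 + (0.05734 − 2.171)·e^(−9.694/28.1583) = 2.171 + (-2.11366)·0.708739 = 0.672967 g/L.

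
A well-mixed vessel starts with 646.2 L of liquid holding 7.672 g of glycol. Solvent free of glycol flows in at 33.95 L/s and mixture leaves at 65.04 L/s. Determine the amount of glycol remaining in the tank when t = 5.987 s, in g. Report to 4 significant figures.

3.769 g

Let m(t) be the amount of glycol. Volume: V(t) = V₀ + (Q_in − Q_out) t = 646.2 − 31.0900 t; V(5.987) = 460.064 L.
No glycol enters, so dm/dt = −Q_out · (m/V).
dm/m = −Q_out dt/(V₀ − 31.0900 t); integrating gives ln(m/m₀) = −(Q_out/(Q_in−Q_out)) ln(V/V₀).
m = m₀ (V₀/V)^(Q_out/(Q_in−Q_out)) = 7.672 × (646.2/460.064)^(-2.09199) = 3.76911 g.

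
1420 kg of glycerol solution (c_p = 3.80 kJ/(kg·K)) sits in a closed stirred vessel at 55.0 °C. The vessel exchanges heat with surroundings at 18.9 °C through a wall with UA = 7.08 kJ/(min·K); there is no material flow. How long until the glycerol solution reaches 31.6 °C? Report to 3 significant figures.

796 min

Lumped-capacitance energy balance: M c_p dT/dt = UA(T_amb − T).
τ = M c_p/UA = 762.15 min; T_ss = T_amb = 18.900 °C.
T(t) = T_ss + (T₀ − T_ss)e^(−t/τ); set T = 31.6:
t = −τ ln[(T − T_ss)/(T₀ − T_ss)] = −762.15 · ln(0.35180) = 796.21 min.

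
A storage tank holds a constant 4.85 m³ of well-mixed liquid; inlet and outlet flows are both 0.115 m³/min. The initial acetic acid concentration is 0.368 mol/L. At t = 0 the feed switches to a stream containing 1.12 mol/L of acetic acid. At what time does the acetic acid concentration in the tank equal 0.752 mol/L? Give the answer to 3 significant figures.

Accumulation = in − out for the solute gives V dC/dt = Q(C_in − C), so τ = V/Q = 42.174 min.
C(t) = C_in + (C₀ − C_in) e^(−t/τ). Set C = 0.752 and solve for t:
e^(−t/τ) = (C − C_in)/(C₀ − C_in) = (0.752 − 1.12)/(0.368 − 1.12) = 0.48936
t = −τ ln(…) = 42.174 × 0.71465 = 30.140 min.

30.1 min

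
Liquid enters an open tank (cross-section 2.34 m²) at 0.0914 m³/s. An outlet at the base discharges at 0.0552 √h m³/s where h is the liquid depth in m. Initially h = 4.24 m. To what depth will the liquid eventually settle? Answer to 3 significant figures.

Level balance: A dh/dt = 0.0914 − 0.0552 √h. Setting dh/dt = 0:
Q_in = 0.0552 √h_ss ⇒ √h_ss = 0.0914/0.0552 = 1.6558.
h_ss = 1.6558² = 2.7417 m. (Since h₀ = 4.24 m > h_ss, the level will fall toward this value.)

2.74 m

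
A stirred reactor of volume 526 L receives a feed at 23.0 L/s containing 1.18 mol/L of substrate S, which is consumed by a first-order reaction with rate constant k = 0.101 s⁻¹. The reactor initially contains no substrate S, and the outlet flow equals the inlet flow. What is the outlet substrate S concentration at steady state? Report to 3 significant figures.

Species balance: V dC/dt = Q C_in − Q C − k V C.
At steady state: 0 = Q C_in − (Q + kV) C_ss, so C_ss = Q C_in/(Q + kV).
C_ss = 23.0·1.18/(23.0 + 0.101·526) = 27.140/76.126 = 0.35651 mol/L.

0.357 mol/L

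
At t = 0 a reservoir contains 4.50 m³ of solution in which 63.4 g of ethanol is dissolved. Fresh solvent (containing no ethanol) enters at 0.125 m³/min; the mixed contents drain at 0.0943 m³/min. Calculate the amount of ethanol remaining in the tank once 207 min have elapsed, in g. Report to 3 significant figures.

4.24 g

Total volume: dV/dt = Q_in − Q_out = 0.030700 m³/min, so V(t) = 4.50 + 0.030700 t and V(207) = 10.855 m³.
Solute balance: dm/dt = 0 − Q_out C = −Q_out m/V(t).
dm/m = −Q_out dt/(V₀ + 0.030700 t); integrating gives ln(m/m₀) = −(Q_out/(Q_in−Q_out)) ln(V/V₀).
m = m₀ (V₀/V)^(Q_out/(Q_in−Q_out)) = 63.4 × (4.50/10.855)^(3.0717) = 4.2408 g.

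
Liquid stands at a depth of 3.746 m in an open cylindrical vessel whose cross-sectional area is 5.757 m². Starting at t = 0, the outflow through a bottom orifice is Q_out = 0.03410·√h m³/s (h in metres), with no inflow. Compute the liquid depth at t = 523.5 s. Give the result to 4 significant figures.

With no inflow, A dh/dt = −0.03410 √h.
∫ h^(−1/2) dh = −(0.03410/A) ∫ dt, giving 2√h = 2√h₀ − (0.03410/A) t.
√h = √3.746 − 0.03410·523.5/(2·5.757) = 1.93546 − 1.55040 = 0.385055.
h = 0.385055² = 0.148267 m.

0.1483 m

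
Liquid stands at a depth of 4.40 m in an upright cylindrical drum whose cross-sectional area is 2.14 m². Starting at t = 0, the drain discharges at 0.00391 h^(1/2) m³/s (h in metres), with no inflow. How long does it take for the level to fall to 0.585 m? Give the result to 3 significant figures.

With no inflow, A dh/dt = −0.00391 √h.
This is separable: 2 d(√h)/dt = −0.00391/A, so √h = √h₀ − (0.00391/(2A)) t.
t = 2A(√h₀ − √h)/0.00391 = 2·2.14·(√4.40 − √0.585)/0.00391
  = 4.2800 × (2.0976 − 0.76485) / 0.00391 = 1458.9 s.

1460 s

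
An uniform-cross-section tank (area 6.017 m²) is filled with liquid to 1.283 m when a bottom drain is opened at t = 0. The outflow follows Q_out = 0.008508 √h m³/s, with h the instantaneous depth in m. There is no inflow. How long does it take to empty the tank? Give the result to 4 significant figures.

With no inflow, A dh/dt = −0.008508 √h.
This is separable: 2 d(√h)/dt = −0.008508/A, so √h = √h₀ − (0.008508/(2A)) t.
Set h = 0: 2√h₀ = (0.008508/A) t_empty ⇒ t_empty = 2A√h₀/0.008508.
t_empty = 2·6.017·√1.283/0.008508 = 12.0340·1.13270/0.008508 = 1602.12 s.

1602 s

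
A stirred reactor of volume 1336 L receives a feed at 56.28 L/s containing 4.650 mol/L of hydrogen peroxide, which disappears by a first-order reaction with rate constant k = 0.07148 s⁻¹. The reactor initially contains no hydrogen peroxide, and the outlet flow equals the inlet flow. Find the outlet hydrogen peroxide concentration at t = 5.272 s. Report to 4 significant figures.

0.7769 mol/L

Species balance: V dC/dt = Q C_in − Q C − k V C.
This is linear with rate a = Q/V + k = 0.113606 s⁻¹.
C_ss = Q C_in/(Q + kV) = 1.72425 mol/L; C(t) = C_ss + (C₀ − C_ss) e^(−a t).
C(5.272) = 1.72425 + (-1.72425)·e^(−0.113606·5.272) = 1.72425 + (-1.72425)·0.549399 = 0.776948 mol/L.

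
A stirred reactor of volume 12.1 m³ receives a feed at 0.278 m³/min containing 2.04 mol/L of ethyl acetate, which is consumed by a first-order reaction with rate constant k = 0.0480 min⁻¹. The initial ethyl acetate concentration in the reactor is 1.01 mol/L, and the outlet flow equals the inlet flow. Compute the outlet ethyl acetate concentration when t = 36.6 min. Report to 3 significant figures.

0.686 mol/L

V dC/dt = Q(C_in − C) − k V C.
This is linear with rate a = Q/V + k = 0.070975 min⁻¹.
C_ss = Q C_in/(Q + kV) = 0.66036 mol/L; C(t) = C_ss + (C₀ − C_ss) e^(−a t).
C(36.6) = 0.66036 + (0.34964)·e^(−0.070975·36.6) = 0.66036 + (0.34964)·0.074445 = 0.68639 mol/L.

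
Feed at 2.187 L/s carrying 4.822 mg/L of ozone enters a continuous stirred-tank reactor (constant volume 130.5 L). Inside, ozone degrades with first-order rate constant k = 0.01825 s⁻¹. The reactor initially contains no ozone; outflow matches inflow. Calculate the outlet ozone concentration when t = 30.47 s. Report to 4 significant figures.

1.514 mg/L

V dC/dt = Q(C_in − C) − k V C.
dC/dt = (Q/V) C_in − (Q/V + k) C; effective rate a = Q/V + k = 0.0167586 + 0.01825 = 0.0350086 s⁻¹.
C_ss = Q C_in/(Q + kV) = 2.30829 mg/L; C(t) = C_ss + (C₀ − C_ss) e^(−a t).
C(30.47) = 2.30829 + (-2.30829)·e^(−0.0350086·30.47) = 2.30829 + (-2.30829)·0.344138 = 1.51392 mg/L.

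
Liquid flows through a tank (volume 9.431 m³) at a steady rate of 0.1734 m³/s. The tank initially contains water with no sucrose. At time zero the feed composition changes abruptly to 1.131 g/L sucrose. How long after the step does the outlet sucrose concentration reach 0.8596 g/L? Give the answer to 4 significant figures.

77.63 s

Mass balance on the solute (V constant): V dC/dt = Q(C_in − C), so τ = V/Q = 54.3887 s.
C(t) = C_in + (C₀ − C_in) e^(−t/τ). Set C = 0.8596 and solve for t:
e^(−t/τ) = (C − C_in)/(C₀ − C_in) = (0.8596 − 1.131)/(0 − 1.131) = 0.239965
t = −τ ln(…) = 54.3887 × 1.42726 = 77.6270 s.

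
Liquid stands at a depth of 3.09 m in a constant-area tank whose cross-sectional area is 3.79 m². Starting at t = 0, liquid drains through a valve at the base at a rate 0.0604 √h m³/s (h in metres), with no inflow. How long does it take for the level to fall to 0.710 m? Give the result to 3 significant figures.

115 s

Unsteady balance on liquid volume: A dh/dt = −0.0604 √h.
Separate and integrate: 2(√h − √h₀) = −(0.0604/A) t.
t = 2A(√h₀ − √h)/0.0604 = 2·3.79·(√3.09 − √0.710)/0.0604
  = 7.5800 × (1.7578 − 0.84261) / 0.0604 = 114.86 s.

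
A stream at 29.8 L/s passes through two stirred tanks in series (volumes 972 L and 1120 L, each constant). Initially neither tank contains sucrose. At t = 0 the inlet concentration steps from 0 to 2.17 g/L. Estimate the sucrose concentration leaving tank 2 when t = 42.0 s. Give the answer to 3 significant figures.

0.731 g/L

Time constants: τᵢ = Vᵢ/Q for each well-mixed tank.
τ₁ = 972/29.8 = 32.617 s; τ₂ = 1120/29.8 = 37.584 s.
Tank 1: C₁ = C_in(1 − e^(−t/τ₁)). Tank 2 (τ₁ ≠ τ₂): C₂ = C_in[1 − (τ₁ e^(−t/τ₁) − τ₂ e^(−t/τ₂))/(τ₁ − τ₂)].
At t = 42.0: e^(−t/τ₁) = 0.27592, e^(−t/τ₂) = 0.32710.
C₂ = 2.17·[1 − (32.617·0.27592 − 37.584·0.32710)/(-4.9664)] = 2.17·0.33678 = 0.73081 g/L.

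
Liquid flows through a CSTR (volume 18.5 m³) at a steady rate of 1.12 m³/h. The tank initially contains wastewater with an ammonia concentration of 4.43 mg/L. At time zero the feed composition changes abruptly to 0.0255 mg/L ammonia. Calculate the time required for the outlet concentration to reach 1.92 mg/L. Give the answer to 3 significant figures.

13.9 h

Unsteady species balance (constant V, well mixed): V dC/dt = Q(C_in − C), so τ = V/Q = 16.518 h.
C(t) = C_in + (C₀ − C_in) e^(−t/τ). Set C = 1.92 and solve for t:
e^(−t/τ) = (C − C_in)/(C₀ − C_in) = (1.92 − 0.0255)/(4.43 − 0.0255) = 0.43013
t = −τ ln(…) = 16.518 × 0.84367 = 13.936 h.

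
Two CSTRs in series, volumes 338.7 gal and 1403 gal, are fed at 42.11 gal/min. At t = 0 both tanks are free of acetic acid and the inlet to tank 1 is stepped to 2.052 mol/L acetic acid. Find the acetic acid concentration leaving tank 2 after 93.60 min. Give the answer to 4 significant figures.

Species balance on tank i: dCᵢ/dt = (Cᵢ₋₁ − Cᵢ)/τᵢ with τᵢ = Vᵢ/Q.
τ₁ = 338.7/42.11 = 8.04322 min; τ₂ = 1403/42.11 = 33.3175 min.
Solving the cascade with C₁(0)=C₂(0)=0 gives C₂(t) = C_in[1 − (τ₁ e^(−t/τ₁) − τ₂ e^(−t/τ₂))/(τ₁ − τ₂)].
At t = 93.60: e^(−t/τ₁) = 8.83199e-06, e^(−t/τ₂) = 0.0602451.
C₂ = 2.052·[1 − (8.04322·8.83199e-06 − 33.3175·0.0602451)/(-25.2743)] = 2.052·0.920585 = 1.88904 mol/L.

1.889 mol/L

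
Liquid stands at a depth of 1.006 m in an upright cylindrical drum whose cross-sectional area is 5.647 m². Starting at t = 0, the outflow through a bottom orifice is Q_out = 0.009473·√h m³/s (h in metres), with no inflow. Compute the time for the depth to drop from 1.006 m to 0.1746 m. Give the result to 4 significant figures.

697.6 s

Mass balance (ρ constant): A dh/dt = −0.009473 √h.
This is separable: 2 d(√h)/dt = −0.009473/A, so √h = √h₀ − (0.009473/(2A)) t.
t = 2A(√h₀ − √h)/0.009473 = 2·5.647·(√1.006 − √0.1746)/0.009473
  = 11.2940 × (1.00300 − 0.417852) / 0.009473 = 697.626 s.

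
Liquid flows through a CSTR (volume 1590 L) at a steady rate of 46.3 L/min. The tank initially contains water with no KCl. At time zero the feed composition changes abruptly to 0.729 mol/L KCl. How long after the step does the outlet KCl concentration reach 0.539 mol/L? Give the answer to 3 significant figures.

46.2 min

Species balance: V dC/dt = Q(C_in − C) ⇒ τ = V/Q = 34.341 min.
C(t) = C_in + (C₀ − C_in) e^(−t/τ). Set C = 0.539 and solve for t:
e^(−t/τ) = (C − C_in)/(C₀ − C_in) = (0.539 − 0.729)/(0 − 0.729) = 0.26063
t = −τ ln(…) = 34.341 × 1.3446 = 46.177 min.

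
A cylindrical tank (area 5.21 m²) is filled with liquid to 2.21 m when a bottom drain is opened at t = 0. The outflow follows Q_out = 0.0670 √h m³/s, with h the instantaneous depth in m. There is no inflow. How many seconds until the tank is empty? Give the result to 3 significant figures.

A dh/dt = −Q_out = −0.0670 √h.
∫ h^(−1/2) dh = −(0.0670/A) ∫ dt, giving 2√h = 2√h₀ − (0.0670/A) t.
Set h = 0: 2√h₀ = (0.0670/A) t_empty ⇒ t_empty = 2A√h₀/0.0670.
t_empty = 2·5.21·√2.21/0.0670 = 10.420·1.4866/0.0670 = 231.20 s.

231 s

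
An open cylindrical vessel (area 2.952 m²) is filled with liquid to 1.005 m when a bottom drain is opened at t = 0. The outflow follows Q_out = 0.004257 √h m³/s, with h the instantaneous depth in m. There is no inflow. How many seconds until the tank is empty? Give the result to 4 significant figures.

With no inflow, A dh/dt = −0.004257 √h.
∫ h^(−1/2) dh = −(0.004257/A) ∫ dt, giving 2√h = 2√h₀ − (0.004257/A) t.
Tank is empty when √h = 0: t_empty = 2A√h₀/0.004257.
t_empty = 2·2.952·√1.005/0.004257 = 5.90400·1.00250/0.004257 = 1390.36 s.

1390 s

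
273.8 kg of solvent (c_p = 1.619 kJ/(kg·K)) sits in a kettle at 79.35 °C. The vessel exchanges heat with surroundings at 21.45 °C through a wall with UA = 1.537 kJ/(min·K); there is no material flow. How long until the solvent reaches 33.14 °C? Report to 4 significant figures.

461.4 min

First-law balance (no shaft work): M c_p dT/dt = −UA(T − T_amb).
τ = M c_p/UA = 288.407 min; T_ss = T_amb = 21.4500 °C.
T(t) = T_ss + (T₀ − T_ss)e^(−t/τ); set T = 33.14:
t = −τ ln[(T − T_ss)/(T₀ − T_ss)] = −288.407 · ln(0.201900) = 461.447 min.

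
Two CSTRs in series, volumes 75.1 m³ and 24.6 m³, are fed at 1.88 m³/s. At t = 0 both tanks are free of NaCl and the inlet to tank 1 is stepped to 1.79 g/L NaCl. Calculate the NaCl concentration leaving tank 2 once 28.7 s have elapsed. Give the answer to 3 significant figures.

Each tank obeys Vᵢ dCᵢ/dt = Q(Cᵢ₋₁ − Cᵢ), so τᵢ = Vᵢ/Q.
τ₁ = 75.1/1.88 = 39.947 s; τ₂ = 24.6/1.88 = 13.085 s.
Tank 1: C₁ = C_in(1 − e^(−t/τ₁)). Tank 2 (τ₁ ≠ τ₂): C₂ = C_in[1 − (τ₁ e^(−t/τ₁) − τ₂ e^(−t/τ₂))/(τ₁ − τ₂)].
At t = 28.7: e^(−t/τ₁) = 0.48750, e^(−t/τ₂) = 0.11154.
C₂ = 1.79·[1 − (39.947·0.48750 − 13.085·0.11154)/(26.862)] = 1.79·0.32935 = 0.58954 g/L.

0.590 g/L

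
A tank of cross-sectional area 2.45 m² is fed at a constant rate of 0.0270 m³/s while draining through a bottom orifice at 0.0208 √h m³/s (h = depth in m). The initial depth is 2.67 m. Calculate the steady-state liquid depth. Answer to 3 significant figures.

Level balance: A dh/dt = 0.0270 − 0.0208 √h. Setting dh/dt = 0:
Q_in = 0.0208 √h_ss ⇒ √h_ss = 0.0270/0.0208 = 1.2981.
h_ss = 1.2981² = 1.6850 m. (Since h₀ = 2.67 m > h_ss, the level will fall toward this value.)

1.69 m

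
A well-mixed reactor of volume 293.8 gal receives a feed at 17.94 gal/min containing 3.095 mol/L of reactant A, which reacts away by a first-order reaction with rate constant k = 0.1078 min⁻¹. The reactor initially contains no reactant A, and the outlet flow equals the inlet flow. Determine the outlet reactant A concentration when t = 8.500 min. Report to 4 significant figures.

Species balance: V dC/dt = Q C_in − Q C − k V C.
dC/dt = (Q/V) C_in − (Q/V + k) C; effective rate a = Q/V + k = 0.0610619 + 0.1078 = 0.168862 min⁻¹.
C_ss = Q C_in/(Q + kV) = 1.11918 mol/L; C(t) = C_ss + (C₀ − C_ss) e^(−a t).
C(8.500) = 1.11918 + (-1.11918)·e^(−0.168862·8.500) = 1.11918 + (-1.11918)·0.238038 = 0.852772 mol/L.

0.8528 mol/L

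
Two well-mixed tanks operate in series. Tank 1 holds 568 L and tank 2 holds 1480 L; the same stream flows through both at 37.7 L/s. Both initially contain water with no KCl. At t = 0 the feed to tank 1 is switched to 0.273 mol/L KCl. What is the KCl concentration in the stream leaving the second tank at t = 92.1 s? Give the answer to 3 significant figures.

0.231 mol/L

Time constants: τᵢ = Vᵢ/Q for each well-mixed tank.
τ₁ = 568/37.7 = 15.066 s; τ₂ = 1480/37.7 = 39.257 s.
Tank 1: C₁ = C_in(1 − e^(−t/τ₁)). Tank 2 (τ₁ ≠ τ₂): C₂ = C_in[1 − (τ₁ e^(−t/τ₁) − τ₂ e^(−t/τ₂))/(τ₁ − τ₂)].
At t = 92.1: e^(−t/τ₁) = 0.0022140, e^(−t/τ₂) = 0.095746.
C₂ = 0.273·[1 − (15.066·0.0022140 − 39.257·0.095746)/(-24.191)] = 0.273·0.84600 = 0.23096 mol/L.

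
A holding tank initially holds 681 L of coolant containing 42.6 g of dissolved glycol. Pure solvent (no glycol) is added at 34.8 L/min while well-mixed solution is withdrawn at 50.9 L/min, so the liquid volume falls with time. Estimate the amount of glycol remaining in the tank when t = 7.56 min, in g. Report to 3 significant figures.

22.9 g

Total volume: dV/dt = Q_in − Q_out = -16.100 L/min, so V(t) = 681 − 16.100 t and V(7.56) = 559.28 L.
Solute balance: dm/dt = 0 − Q_out C = −Q_out m/V(t).
dm/m = −Q_out dt/(V₀ − 16.100 t); integrating gives ln(m/m₀) = −(Q_out/(Q_in−Q_out)) ln(V/V₀).
m = m₀ (V₀/V)^(Q_out/(Q_in−Q_out)) = 42.6 × (681/559.28)^(-3.1615) = 22.859 g.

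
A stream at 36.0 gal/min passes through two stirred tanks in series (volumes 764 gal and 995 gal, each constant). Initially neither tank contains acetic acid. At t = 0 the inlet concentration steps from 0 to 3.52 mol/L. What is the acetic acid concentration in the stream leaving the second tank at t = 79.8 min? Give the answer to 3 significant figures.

Time constants: τᵢ = Vᵢ/Q for each well-mixed tank.
τ₁ = 764/36.0 = 21.222 min; τ₂ = 995/36.0 = 27.639 min.
Solving the cascade with C₁(0)=C₂(0)=0 gives C₂(t) = C_in[1 − (τ₁ e^(−t/τ₁) − τ₂ e^(−t/τ₂))/(τ₁ − τ₂)].
At t = 79.8: e^(−t/τ₁) = 0.023279, e^(−t/τ₂) = 0.055730.
C₂ = 3.52·[1 − (21.222·0.023279 − 27.639·0.055730)/(-6.4167)] = 3.52·0.83694 = 2.9460 mol/L.

2.95 mol/L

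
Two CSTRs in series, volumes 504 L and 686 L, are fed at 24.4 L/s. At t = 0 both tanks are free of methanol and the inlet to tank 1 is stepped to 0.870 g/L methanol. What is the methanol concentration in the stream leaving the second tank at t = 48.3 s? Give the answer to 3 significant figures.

Each tank obeys Vᵢ dCᵢ/dt = Q(Cᵢ₋₁ − Cᵢ), so τᵢ = Vᵢ/Q.
τ₁ = 504/24.4 = 20.656 s; τ₂ = 686/24.4 = 28.115 s.
Solving the cascade with C₁(0)=C₂(0)=0 gives C₂(t) = C_in[1 − (τ₁ e^(−t/τ₁) − τ₂ e^(−t/τ₂))/(τ₁ − τ₂)].
At t = 48.3: e^(−t/τ₁) = 0.096488, e^(−t/τ₂) = 0.17943.
C₂ = 0.870·[1 − (20.656·0.096488 − 28.115·0.17943)/(-7.4590)] = 0.870·0.59088 = 0.51406 g/L.

0.514 g/L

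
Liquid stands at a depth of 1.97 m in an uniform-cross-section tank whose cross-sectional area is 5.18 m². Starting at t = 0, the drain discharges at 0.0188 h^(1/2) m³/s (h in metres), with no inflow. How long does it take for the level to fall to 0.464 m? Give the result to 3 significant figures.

398 s

A dh/dt = −Q_out = −0.0188 √h.
∫ h^(−1/2) dh = −(0.0188/A) ∫ dt, giving 2√h = 2√h₀ − (0.0188/A) t.
t = 2A(√h₀ − √h)/0.0188 = 2·5.18·(√1.97 − √0.464)/0.0188
  = 10.360 × (1.4036 − 0.68118) / 0.0188 = 398.08 s.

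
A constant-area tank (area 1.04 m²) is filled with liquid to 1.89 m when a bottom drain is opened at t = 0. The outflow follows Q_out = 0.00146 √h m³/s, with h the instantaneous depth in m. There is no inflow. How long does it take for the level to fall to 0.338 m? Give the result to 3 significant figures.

With no inflow, A dh/dt = −0.00146 √h.
Separate and integrate: 2(√h − √h₀) = −(0.00146/A) t.
t = 2A(√h₀ − √h)/0.00146 = 2·1.04·(√1.89 − √0.338)/0.00146
  = 2.0800 × (1.3748 − 0.58138) / 0.00146 = 1130.3 s.

1130 s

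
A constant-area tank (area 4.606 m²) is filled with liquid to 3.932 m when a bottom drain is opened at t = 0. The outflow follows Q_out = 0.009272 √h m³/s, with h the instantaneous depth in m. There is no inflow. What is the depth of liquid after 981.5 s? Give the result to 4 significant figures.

0.9901 m

Volume balance on the tank: A dh/dt = −0.009272 √h.
Separate and integrate: 2(√h − √h₀) = −(0.009272/A) t.
√h = √3.932 − 0.009272·981.5/(2·4.606) = 1.98293 − 0.987893 = 0.995034.
h = 0.995034² = 0.990093 m.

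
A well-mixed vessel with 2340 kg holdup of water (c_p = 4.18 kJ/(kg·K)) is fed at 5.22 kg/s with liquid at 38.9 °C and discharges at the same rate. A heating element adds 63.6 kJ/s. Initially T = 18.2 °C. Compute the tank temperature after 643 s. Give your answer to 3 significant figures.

Unsteady energy balance on the tank contents: M c_p dT/dt = ṁ c_p (T_in − T) + 63.6.
τ = M/ṁ = 448.28 s; T_ss = T_in + Q̇/(ṁ c_p) = 38.9 + 63.6/(5.22·4.18) = 41.815 °C.
Solution: T(t) = T_ss + (T₀ − T_ss) e^(−t/τ).
T(643) = 41.815 + (-23.615)·e^(−643/448.28) = 41.815 + (-23.615)·0.23826 = 36.188 °C.

36.2 °C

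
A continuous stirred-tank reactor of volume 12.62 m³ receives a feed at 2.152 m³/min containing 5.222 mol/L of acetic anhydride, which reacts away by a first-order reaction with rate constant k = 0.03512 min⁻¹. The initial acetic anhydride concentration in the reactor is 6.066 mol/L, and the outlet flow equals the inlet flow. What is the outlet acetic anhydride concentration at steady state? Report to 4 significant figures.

Species balance: V dC/dt = Q C_in − Q C − k V C.
Steady state (dC/dt = 0): C_ss = Q C_in/(Q + kV) = C_in/(1 + kV/Q).
C_ss = 2.152·5.222/(2.152 + 0.03512·12.62) = 11.2377/2.59521 = 4.33018 mol/L.

4.330 mol/L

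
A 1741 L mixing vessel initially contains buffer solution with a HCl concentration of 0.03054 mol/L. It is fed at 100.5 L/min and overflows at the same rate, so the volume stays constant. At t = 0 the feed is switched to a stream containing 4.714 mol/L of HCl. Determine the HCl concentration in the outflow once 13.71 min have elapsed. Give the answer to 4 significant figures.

2.591 mol/L

Unsteady species balance (constant V, well mixed): V dC/dt = Q(C_in − C).
So dC/dt = (C_in − C)/τ with τ = V/Q = 1741/100.5 = 17.3234 min.
Integrating: C(t) = C_in + (C₀ − C_in) e^(−t/τ).
C(13.71) = 4.714 + (0.03054 − 4.714)·e^(−13.71/17.3234) = 4.714 + (-4.68346)·0.453203 = 2.59144 mol/L.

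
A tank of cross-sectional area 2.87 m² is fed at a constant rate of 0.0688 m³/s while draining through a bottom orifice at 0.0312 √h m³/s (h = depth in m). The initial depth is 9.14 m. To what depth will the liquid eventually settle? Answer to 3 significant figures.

4.86 m

A dh/dt = Q_in − 0.0312 √h. Steady state requires inflow = outflow:
Q_in = 0.0312 √h_ss ⇒ √h_ss = 0.0688/0.0312 = 2.2051.
h_ss = 2.2051² = 4.8626 m. (Since h₀ = 9.14 m > h_ss, the level will fall toward this value.)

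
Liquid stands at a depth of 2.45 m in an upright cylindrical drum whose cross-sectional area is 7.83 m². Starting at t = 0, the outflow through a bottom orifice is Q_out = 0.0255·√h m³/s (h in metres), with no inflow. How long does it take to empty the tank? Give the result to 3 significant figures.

961 s

A dh/dt = −Q_out = −0.0255 √h.
∫ h^(−1/2) dh = −(0.0255/A) ∫ dt, giving 2√h = 2√h₀ − (0.0255/A) t.
Set h = 0: 2√h₀ = (0.0255/A) t_empty ⇒ t_empty = 2A√h₀/0.0255.
t_empty = 2·7.83·√2.45/0.0255 = 15.660·1.5652/0.0255 = 961.25 s.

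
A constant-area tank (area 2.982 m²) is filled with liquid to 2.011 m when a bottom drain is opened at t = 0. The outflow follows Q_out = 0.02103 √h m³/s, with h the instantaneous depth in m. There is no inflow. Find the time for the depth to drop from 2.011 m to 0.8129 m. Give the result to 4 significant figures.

A dh/dt = −Q_out = −0.02103 √h.
∫ h^(−1/2) dh = −(0.02103/A) ∫ dt, giving 2√h = 2√h₀ − (0.02103/A) t.
t = 2A(√h₀ − √h)/0.02103 = 2·2.982·(√2.011 − √0.8129)/0.02103
  = 5.96400 × (1.41810 − 0.901610) / 0.02103 = 146.473 s.

146.5 s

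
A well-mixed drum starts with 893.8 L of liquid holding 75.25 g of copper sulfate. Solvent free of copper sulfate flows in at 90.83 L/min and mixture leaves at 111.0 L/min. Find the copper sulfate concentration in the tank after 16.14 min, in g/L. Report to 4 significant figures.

Total volume: dV/dt = Q_in − Q_out = -20.1700 L/min, so V(t) = 893.8 − 20.1700 t and V(16.14) = 568.256 L.
Solute balance: dm/dt = 0 − Q_out C = −Q_out m/V(t).
dm/m = −Q_out dt/(V₀ − 20.1700 t); integrating gives ln(m/m₀) = −(Q_out/(Q_in−Q_out)) ln(V/V₀).
m = m₀ (V₀/V)^(Q_out/(Q_in−Q_out)) = 75.25 × (893.8/568.256)^(-5.50322) = 6.22363 g.
C = m/V = 6.22363/568.256 = 0.0109522 g/L.

0.01095 g/L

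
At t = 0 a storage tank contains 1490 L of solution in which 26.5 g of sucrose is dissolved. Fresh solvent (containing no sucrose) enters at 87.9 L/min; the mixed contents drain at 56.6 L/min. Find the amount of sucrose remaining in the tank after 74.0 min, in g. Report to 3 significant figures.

4.86 g

Total volume: dV/dt = Q_in − Q_out = 31.300 L/min, so V(t) = 1490 + 31.300 t and V(74.0) = 3806.2 L.
No sucrose enters, so dm/dt = −Q_out · (m/V).
dm/m = −Q_out dt/(V₀ + 31.300 t); integrating gives ln(m/m₀) = −(Q_out/(Q_in−Q_out)) ln(V/V₀).
m = m₀ (V₀/V)^(Q_out/(Q_in−Q_out)) = 26.5 × (1490/3806.2)^(1.8083) = 4.8609 g.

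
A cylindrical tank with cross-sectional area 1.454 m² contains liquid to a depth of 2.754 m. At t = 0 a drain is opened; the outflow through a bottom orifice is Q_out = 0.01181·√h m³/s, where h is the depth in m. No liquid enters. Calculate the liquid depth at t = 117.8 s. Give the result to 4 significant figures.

1.395 m

A dh/dt = −Q_out = −0.01181 √h.
This is separable: 2 d(√h)/dt = −0.01181/A, so √h = √h₀ − (0.01181/(2A)) t.
√h = √2.754 − 0.01181·117.8/(2·1.454) = 1.65952 − 0.478411 = 1.18111.
h = 1.18111² = 1.39501 m.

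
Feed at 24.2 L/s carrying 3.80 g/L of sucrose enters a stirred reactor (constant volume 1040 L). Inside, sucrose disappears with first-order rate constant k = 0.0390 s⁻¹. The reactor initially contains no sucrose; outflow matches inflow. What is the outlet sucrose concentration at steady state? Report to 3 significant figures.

V dC/dt = Q(C_in − C) − k V C.
At steady state: 0 = Q C_in − (Q + kV) C_ss, so C_ss = Q C_in/(Q + kV).
C_ss = 24.2·3.80/(24.2 + 0.0390·1040) = 91.960/64.760 = 1.4200 g/L.

1.42 g/L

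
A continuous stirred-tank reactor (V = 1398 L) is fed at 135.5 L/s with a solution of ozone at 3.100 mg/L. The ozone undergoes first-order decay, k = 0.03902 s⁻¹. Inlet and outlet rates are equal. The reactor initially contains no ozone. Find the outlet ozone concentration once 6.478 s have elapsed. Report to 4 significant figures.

1.294 mg/L

Species balance: V dC/dt = Q C_in − Q C − k V C.
This is linear with rate a = Q/V + k = 0.135944 s⁻¹.
C_ss = Q C_in/(Q + kV) = 2.21021 mg/L; C(t) = C_ss + (C₀ − C_ss) e^(−a t).
C(6.478) = 2.21021 + (-2.21021)·e^(−0.135944·6.478) = 2.21021 + (-2.21021)·0.414515 = 1.29404 mg/L.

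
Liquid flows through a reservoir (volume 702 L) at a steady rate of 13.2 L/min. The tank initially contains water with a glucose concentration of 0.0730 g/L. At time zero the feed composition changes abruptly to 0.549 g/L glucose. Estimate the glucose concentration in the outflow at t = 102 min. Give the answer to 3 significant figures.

0.479 g/L

Accumulation = in − out for the solute gives V dC/dt = Q(C_in − C).
Rewrite as dC/dt + C/τ = C_in/τ, τ = V/Q = 53.182 min.
This is linear first-order; C(t) = C_in + (C₀ − C_in) e^(−t/τ).
C(102) = 0.549 + (0.0730 − 0.549)·e^(−102/53.182) = 0.549 + (-0.47600)·0.14691 = 0.47907 g/L.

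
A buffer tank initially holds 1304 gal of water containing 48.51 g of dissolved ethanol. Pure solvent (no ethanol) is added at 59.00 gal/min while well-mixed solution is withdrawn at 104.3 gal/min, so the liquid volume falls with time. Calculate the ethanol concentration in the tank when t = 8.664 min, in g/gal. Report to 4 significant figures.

Let m(t) be the amount of ethanol. Volume: V(t) = V₀ + (Q_in − Q_out) t = 1304 − 45.3000 t; V(8.664) = 911.521 gal.
No ethanol enters, so dm/dt = −Q_out · (m/V).
Separate: dm/m = −Q_out dt/V(t) ⇒ ln(m/m₀) = −(Q_out/(Q_in−Q_out)) ln(V/V₀).
m = m₀ (V₀/V)^(Q_out/(Q_in−Q_out)) = 48.51 × (1304/911.521)^(-2.30243) = 21.2705 g.
C = m/V = 21.2705/911.521 = 0.0233352 g/gal.

0.02334 g/gal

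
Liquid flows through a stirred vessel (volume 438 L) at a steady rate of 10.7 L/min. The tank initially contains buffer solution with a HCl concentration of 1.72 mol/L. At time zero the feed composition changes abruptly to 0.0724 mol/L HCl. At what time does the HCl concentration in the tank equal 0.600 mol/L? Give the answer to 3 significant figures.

Species balance: V dC/dt = Q(C_in − C) ⇒ τ = V/Q = 40.935 min.
C(t) = C_in + (C₀ − C_in) e^(−t/τ). Set C = 0.600 and solve for t:
e^(−t/τ) = (C − C_in)/(C₀ − C_in) = (0.600 − 0.0724)/(1.72 − 0.0724) = 0.32022
t = −τ ln(…) = 40.935 × 1.1387 = 46.614 min.

46.6 min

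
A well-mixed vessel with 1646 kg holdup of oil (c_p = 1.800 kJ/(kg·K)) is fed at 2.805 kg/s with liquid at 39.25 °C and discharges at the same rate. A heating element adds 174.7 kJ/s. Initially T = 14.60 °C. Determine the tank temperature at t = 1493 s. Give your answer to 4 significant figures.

69.20 °C

Energy balance: M c_p dT/dt = ṁ c_p (T_in − T) + 174.7.
τ = M/ṁ = 586.809 s; T_ss = T_in + Q̇/(ṁ c_p) = 39.25 + 174.7/(2.805·1.800) = 73.8509 °C.
T approaches T_ss exponentially: T(t) = T_ss + (T₀ − T_ss) e^(−t/τ).
T(1493) = 73.8509 + (-59.2509)·e^(−1493/586.809) = 73.8509 + (-59.2509)·0.0785305 = 69.1979 °C.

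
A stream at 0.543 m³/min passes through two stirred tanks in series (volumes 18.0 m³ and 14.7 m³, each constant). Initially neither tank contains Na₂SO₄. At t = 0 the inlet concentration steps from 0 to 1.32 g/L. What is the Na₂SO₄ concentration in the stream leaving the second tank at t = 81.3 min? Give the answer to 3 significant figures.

Time constants: τᵢ = Vᵢ/Q for each well-mixed tank.
τ₁ = 18.0/0.543 = 33.149 min; τ₂ = 14.7/0.543 = 27.072 min.
Tank 1: C₁ = C_in(1 − e^(−t/τ₁)). Tank 2 (τ₁ ≠ τ₂): C₂ = C_in[1 − (τ₁ e^(−t/τ₁) − τ₂ e^(−t/τ₂))/(τ₁ − τ₂)].
At t = 81.3: e^(−t/τ₁) = 0.086074, e^(−t/τ₂) = 0.049632.
C₂ = 1.32·[1 − (33.149·0.086074 − 27.072·0.049632)/(6.0773)] = 1.32·0.75159 = 0.99210 g/L.

0.992 g/L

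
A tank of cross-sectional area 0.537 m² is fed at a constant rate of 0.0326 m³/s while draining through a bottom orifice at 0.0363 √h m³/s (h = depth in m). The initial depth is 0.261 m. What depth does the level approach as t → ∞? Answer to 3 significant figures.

A dh/dt = Q_in − 0.0363 √h. Steady state requires inflow = outflow:
Q_in = 0.0363 √h_ss ⇒ √h_ss = 0.0326/0.0363 = 0.89807.
h_ss = 0.89807² = 0.80653 m. (Since h₀ = 0.261 m < h_ss, the level will rise toward this value.)

0.807 m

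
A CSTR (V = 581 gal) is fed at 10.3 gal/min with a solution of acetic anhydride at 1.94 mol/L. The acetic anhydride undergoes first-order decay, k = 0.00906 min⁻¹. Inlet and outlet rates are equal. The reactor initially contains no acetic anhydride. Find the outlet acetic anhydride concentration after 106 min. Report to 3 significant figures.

Species balance: V dC/dt = Q C_in − Q C − k V C.
This is linear with rate a = Q/V + k = 0.026788 min⁻¹.
C_ss = Q C_in/(Q + kV) = 1.2839 mol/L; C(t) = C_ss + (C₀ − C_ss) e^(−a t).
C(106) = 1.2839 + (-1.2839)·e^(−0.026788·106) = 1.2839 + (-1.2839)·0.058453 = 1.2088 mol/L.

1.21 mol/L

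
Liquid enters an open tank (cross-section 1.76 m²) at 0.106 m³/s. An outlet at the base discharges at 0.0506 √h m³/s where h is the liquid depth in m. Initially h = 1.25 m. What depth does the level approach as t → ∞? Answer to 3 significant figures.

Level balance: A dh/dt = 0.106 − 0.0506 √h. Setting dh/dt = 0:
Q_in = 0.0506 √h_ss ⇒ √h_ss = 0.106/0.0506 = 2.0949.
h_ss = 2.0949² = 4.3884 m. (Since h₀ = 1.25 m < h_ss, the level will rise toward this value.)

4.39 m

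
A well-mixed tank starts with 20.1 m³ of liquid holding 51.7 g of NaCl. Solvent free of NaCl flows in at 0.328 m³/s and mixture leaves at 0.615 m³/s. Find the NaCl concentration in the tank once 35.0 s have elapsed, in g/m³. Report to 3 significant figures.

Total volume: dV/dt = Q_in − Q_out = -0.28700 m³/s, so V(t) = 20.1 − 0.28700 t and V(35.0) = 10.055 m³.
Solute balance: dm/dt = 0 − Q_out C = −Q_out m/V(t).
Separate: dm/m = −Q_out dt/V(t) ⇒ ln(m/m₀) = −(Q_out/(Q_in−Q_out)) ln(V/V₀).
m = m₀ (V₀/V)^(Q_out/(Q_in−Q_out)) = 51.7 × (20.1/10.055)^(-2.1429) = 11.719 g.
C = m/V = 11.719/10.055 = 1.1655 g/m³.

1.17 g/m³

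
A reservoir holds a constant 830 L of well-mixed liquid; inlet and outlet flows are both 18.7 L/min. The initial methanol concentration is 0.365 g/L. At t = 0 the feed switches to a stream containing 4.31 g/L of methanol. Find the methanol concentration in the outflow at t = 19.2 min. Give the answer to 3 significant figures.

1.75 g/L

Unsteady species balance (constant V, well mixed): V dC/dt = Q(C_in − C).
Time constant τ = V/Q = 830/18.7 = 44.385 min.
This is linear first-order; C(t) = C_in + (C₀ − C_in) e^(−t/τ).
C(19.2) = 4.31 + (0.365 − 4.31)·e^(−19.2/44.385) = 4.31 + (-3.9450)·0.64883 = 1.7503 g/L.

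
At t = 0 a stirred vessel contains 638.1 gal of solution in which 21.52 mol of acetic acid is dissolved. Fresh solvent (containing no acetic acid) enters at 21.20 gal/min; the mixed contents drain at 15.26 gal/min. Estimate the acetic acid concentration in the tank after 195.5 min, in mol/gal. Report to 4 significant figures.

0.0008338 mol/gal

Total volume: dV/dt = Q_in − Q_out = 5.94000 gal/min, so V(t) = 638.1 + 5.94000 t and V(195.5) = 1799.37 gal.
Solute balance: dm/dt = 0 − Q_out C = −Q_out m/V(t).
Separate: dm/m = −Q_out dt/V(t) ⇒ ln(m/m₀) = −(Q_out/(Q_in−Q_out)) ln(V/V₀).
m = m₀ (V₀/V)^(Q_out/(Q_in−Q_out)) = 21.52 × (638.1/1799.37)^(2.56902) = 1.50033 mol.
C = m/V = 1.50033/1799.37 = 0.000833808 mol/gal.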